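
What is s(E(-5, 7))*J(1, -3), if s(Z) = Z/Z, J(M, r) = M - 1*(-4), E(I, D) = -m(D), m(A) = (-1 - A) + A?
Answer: 5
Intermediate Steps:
m(A) = -1
E(I, D) = 1 (E(I, D) = -1*(-1) = 1)
J(M, r) = 4 + M (J(M, r) = M + 4 = 4 + M)
s(Z) = 1
s(E(-5, 7))*J(1, -3) = 1*(4 + 1) = 1*5 = 5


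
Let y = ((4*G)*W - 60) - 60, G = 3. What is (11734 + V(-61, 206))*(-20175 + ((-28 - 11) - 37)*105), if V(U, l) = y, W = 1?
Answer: -327330030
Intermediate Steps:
y = -108 (y = ((4*3)*1 - 60) - 60 = (12*1 - 60) - 60 = (12 - 60) - 60 = -48 - 60 = -108)
V(U, l) = -108
(11734 + V(-61, 206))*(-20175 + ((-28 - 11) - 37)*105) = (11734 - 108)*(-20175 + ((-28 - 11) - 37)*105) = 11626*(-20175 + (-39 - 37)*105) = 11626*(-20175 - 76*105) = 11626*(-20175 - 7980) = 11626*(-28155) = -327330030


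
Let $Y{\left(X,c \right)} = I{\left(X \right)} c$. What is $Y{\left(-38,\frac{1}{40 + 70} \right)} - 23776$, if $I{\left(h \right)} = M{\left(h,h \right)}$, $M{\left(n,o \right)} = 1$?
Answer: $- \frac{2615359}{110} \approx -23776.0$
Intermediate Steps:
$I{\left(h \right)} = 1$
$Y{\left(X,c \right)} = c$ ($Y{\left(X,c \right)} = 1 c = c$)
$Y{\left(-38,\frac{1}{40 + 70} \right)} - 23776 = \frac{1}{40 + 70} - 23776 = \frac{1}{110} - 23776 = - \frac{2615359}{110}$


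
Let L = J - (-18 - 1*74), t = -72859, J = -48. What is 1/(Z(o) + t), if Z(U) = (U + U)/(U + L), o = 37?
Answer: -81/5901505 ≈ -1.3725e-5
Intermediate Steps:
L = 44 (L = -48 - (-18 - 1*74) = -48 - (-18 - 74) = -48 - 1*(-92) = -48 + 92 = 44)
Z(U) = 2*U/(44 + U) (Z(U) = (U + U)/(U + 44) = (2*U)/(44 + U) = 2*U/(44 + U))
1/(Z(o) + t) = 1/(2*37/(44 + 37) - 72859) = 1/(2*37/81 - 72859) = 1/(2*37*(1/81) - 72859) = 1/(74/81 - 72859) = 1/(-5901505/81) = -81/5901505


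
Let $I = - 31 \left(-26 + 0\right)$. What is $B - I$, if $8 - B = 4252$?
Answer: $-5050$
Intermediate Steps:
$I = 806$ ($I = \left(-31\right) \left(-26\right) = 806$)
$B = -4244$ ($B = 8 - 4252 = -4244$)
$B - I = -4244 - 806 = -5050$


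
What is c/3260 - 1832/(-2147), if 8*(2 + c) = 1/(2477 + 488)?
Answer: 141561578867/166021498400 ≈ 0.85267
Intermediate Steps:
c = -47439/23720 (c = -2 + 1/(8*(2477 + 488)) = -2 + (⅛)/2965 = -2 + (⅛)*(1/2965) = -2 + 1/23720 = -47439/23720 ≈ -2.0000)
c/3260 - 1832/(-2147) = -47439/23720/3260 - 1832/(-2147) = -47439/23720*1/3260 - 1832*(-1/2147) = -47439/77327200 + 1832/2147 = 141561578867/166021498400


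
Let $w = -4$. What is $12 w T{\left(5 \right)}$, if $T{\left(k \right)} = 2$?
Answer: $-96$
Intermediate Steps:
$12 w T{\left(5 \right)} = 12 \left(-4\right) 2 = \left(-48\right) 2 = -96$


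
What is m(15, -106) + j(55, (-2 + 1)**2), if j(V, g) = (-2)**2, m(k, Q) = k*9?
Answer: 139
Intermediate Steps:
m(k, Q) = 9*k
j(V, g) = 4
m(15, -106) + j(55, (-2 + 1)**2) = 9*15 + 4 = 135 + 4 = 139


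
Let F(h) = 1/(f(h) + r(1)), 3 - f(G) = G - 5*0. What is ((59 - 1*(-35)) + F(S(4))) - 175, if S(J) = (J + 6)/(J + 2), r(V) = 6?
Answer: -1779/22 ≈ -80.864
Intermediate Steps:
f(G) = 3 - G (f(G) = 3 - (G - 5*0) = 3 - (G + 0) = 3 - G)
S(J) = (6 + J)/(2 + J)
F(h) = 1/(9 - h) (F(h) = 1/((3 - h) + 6) = 1/(9 - h))
((59 - 1*(-35)) + F(S(4))) - 175 = ((59 - 1*(-35)) - 1/(-9 + (6 + 4)/(2 + 4))) - 175 = ((59 + 35) - 1/(-9 + 10/6)) - 175 = (94 - 1/(-9 + (1/6)*10)) - 175 = (94 - 1/(-9 + 5/3)) - 175 = (94 - 1/(-22/3)) - 175 = (94 - 1*(-3/22)) - 175 = (94 + 3/22) - 175 = 2071/22 - 175 = -1779/22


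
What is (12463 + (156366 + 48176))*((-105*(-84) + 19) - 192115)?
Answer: -39771808380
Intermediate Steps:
(12463 + (156366 + 48176))*((-105*(-84) + 19) - 192115) = (12463 + 204542)*((8820 + 19) - 192115) = 217005*(8839 - 192115) = 217005*(-183276) = -39771808380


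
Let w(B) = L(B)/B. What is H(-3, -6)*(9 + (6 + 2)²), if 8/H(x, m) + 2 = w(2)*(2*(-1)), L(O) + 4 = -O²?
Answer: 292/3 ≈ 97.333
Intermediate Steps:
L(O) = -4 - O²
w(B) = (-4 - B²)/B
H(x, m) = 4/3 (H(x, m) = 8/(-2 + (-1*2 - 4/2)*(2*(-1))) = 8/(-2 + (-2 - 4*½)*(-2)) = 8/(-2 + (-2 - 2)*(-2)) = 8/(-2 - 4*(-2)) = 8/(-2 + 8) = 8/6 = 8*(⅙) = 4/3)
H(-3, -6)*(9 + (6 + 2)²) = 4*(9 + (6 + 2)²)/3 = 4*(9 + 8²)/3 = 4*(9 + 64)/3 = (4/3)*73 = 292/3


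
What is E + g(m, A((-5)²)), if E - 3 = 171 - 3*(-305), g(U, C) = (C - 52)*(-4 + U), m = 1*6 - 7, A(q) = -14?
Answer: 1419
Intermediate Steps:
m = -1 (m = 6 - 7 = -1)
g(U, C) = (-52 + C)*(-4 + U)
E = 1089 (E = 3 + (171 - 3*(-305)) = 3 + (171 + 915) = 3 + 1086 = 1089)
E + g(m, A((-5)²)) = 1089 + (208 - 52*(-1) - 4*(-14) - 14*(-1)) = 1089 + (208 + 52 + 56 + 14) = 1089 + 330 = 1419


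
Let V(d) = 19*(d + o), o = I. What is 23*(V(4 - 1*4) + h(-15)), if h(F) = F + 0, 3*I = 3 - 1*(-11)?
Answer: 5083/3 ≈ 1694.3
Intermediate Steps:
I = 14/3 (I = (3 - 1*(-11))/3 = (3 + 11)/3 = (1/3)*14 = 14/3 ≈ 4.6667)
o = 14/3 ≈ 4.6667
V(d) = 266/3 + 19*d (V(d) = 19*(d + 14/3) = 19*(14/3 + d) = 266/3 + 19*d)
h(F) = F
23*(V(4 - 1*4) + h(-15)) = 23*((266/3 + 19*(4 - 1*4)) - 15) = 23*((266/3 + 19*(4 - 4)) - 15) = 23*((266/3 + 19*0) - 15) = 23*((266/3 + 0) - 15) = 23*(266/3 - 15) = 23*(221/3) = 5083/3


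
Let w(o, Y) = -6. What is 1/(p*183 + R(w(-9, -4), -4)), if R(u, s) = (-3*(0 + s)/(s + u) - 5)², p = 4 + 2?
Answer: 25/28411 ≈ 0.00087994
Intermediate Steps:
p = 6
R(u, s) = (-5 - 3*s/(s + u))² (R(u, s) = (-3*s/(s + u) - 5)² = (-5 - 3*s/(s + u))²)
1/(p*183 + R(w(-9, -4), -4)) = 1/(6*183 + (5*(-6) + 8*(-4))²/(-4 - 6)²) = 1/(1098 + (-30 - 32)²/(-10)²) = 1/(1098 + (1/100)*(-62)²) = 1/(1098 + (1/100)*3844) = 1/(1098 + 961/25) = 1/(28411/25) = 25/28411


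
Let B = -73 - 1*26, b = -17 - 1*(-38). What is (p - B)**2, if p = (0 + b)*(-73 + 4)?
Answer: 1822500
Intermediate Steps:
b = 21 (b = -17 + 38 = 21)
B = -99 (B = -73 - 26 = -99)
p = -1449 (p = (0 + 21)*(-73 + 4) = 21*(-69) = -1449)
(p - B)**2 = (-1449 - 1*(-99))**2 = (-1449 + 99)**2 = (-1350)**2 = 1822500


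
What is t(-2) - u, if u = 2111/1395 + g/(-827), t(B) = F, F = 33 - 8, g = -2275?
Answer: 23922203/1153665 ≈ 20.736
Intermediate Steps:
F = 25
t(B) = 25
u = 4919422/1153665 (u = 2111/1395 - 2275/(-827) = 2111*(1/1395) - 2275*(-1/827) = 2111/1395 + 2275/827 = 4919422/1153665 ≈ 4.2642)
t(-2) - u = 25 - 1*4919422/1153665 = 25 - 4919422/1153665 = 23922203/1153665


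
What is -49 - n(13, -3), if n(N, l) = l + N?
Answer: -59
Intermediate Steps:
n(N, l) = N + l
-49 - n(13, -3) = -49 - (13 - 3) = -49 - 1*10 = -49 - 10 = -59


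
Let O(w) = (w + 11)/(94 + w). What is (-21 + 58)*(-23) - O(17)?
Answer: -94489/111 ≈ -851.25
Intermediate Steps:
O(w) = (11 + w)/(94 + w)
(-21 + 58)*(-23) - O(17) = (-21 + 58)*(-23) - (11 + 17)/(94 + 17) = 37*(-23) - 28/111 = -851 - 28/111 = -94489/111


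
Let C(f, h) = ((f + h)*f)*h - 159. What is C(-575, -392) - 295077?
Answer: -218257036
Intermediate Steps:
C(f, h) = -159 + f*h*(f + h) (C(f, h) = (f*(f + h))*h - 159 = f*h*(f + h) - 159 = -159 + f*h*(f + h))
C(-575, -392) - 295077 = (-159 - 575*(-392)² - 392*(-575)²) - 295077 = (-159 - 575*153664 - 392*330625) - 295077 = (-159 - 88356800 - 129605000) - 295077 = -217961959 - 295077 = -218257036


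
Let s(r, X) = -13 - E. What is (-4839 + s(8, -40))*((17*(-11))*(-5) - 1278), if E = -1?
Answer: 1663893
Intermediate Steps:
s(r, X) = -12 (s(r, X) = -13 - 1*(-1) = -13 + 1 = -12)
(-4839 + s(8, -40))*((17*(-11))*(-5) - 1278) = (-4839 - 12)*((17*(-11))*(-5) - 1278) = -4851*(-187*(-5) - 1278) = -4851*(935 - 1278) = -4851*(-343) = 1663893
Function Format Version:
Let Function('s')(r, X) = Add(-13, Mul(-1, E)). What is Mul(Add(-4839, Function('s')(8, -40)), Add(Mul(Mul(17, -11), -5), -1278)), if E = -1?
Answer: 1663893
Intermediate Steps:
Function('s')(r, X) = -12 (Function('s')(r, X) = Add(-13, Mul(-1, -1)) = Add(-13, 1) = -12)
Mul(Add(-4839, Function('s')(8, -40)), Add(Mul(Mul(17, -11), -5), -1278)) = Mul(Add(-4839, -12), Add(Mul(Mul(17, -11), -5), -1278)) = Mul(-4851, Add(Mul(-187, -5), -1278)) = Mul(-4851, Add(935, -1278)) = Mul(-4851, -343) = 1663893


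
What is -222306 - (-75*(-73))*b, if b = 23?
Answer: -348231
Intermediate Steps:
-222306 - (-75*(-73))*b = -222306 - (-75*(-73))*23 = -222306 - 5475*23 = -222306 - 1*125925 = -222306 - 125925 = -348231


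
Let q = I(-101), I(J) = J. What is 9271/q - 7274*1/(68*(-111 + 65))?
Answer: -14132507/157964 ≈ -89.467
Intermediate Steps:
q = -101
9271/q - 7274*1/(68*(-111 + 65)) = 9271/(-101) - 7274*1/(68*(-111 + 65)) = 9271*(-1/101) - 7274/(68*(-46)) = -9271/101 - 7274/(-3128) = -9271/101 - 7274*(-1/3128) = -9271/101 + 3637/1564 = -14132507/157964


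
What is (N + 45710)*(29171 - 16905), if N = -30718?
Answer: 183891872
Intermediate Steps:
(N + 45710)*(29171 - 16905) = (-30718 + 45710)*(29171 - 16905) = 14992*12266 = 183891872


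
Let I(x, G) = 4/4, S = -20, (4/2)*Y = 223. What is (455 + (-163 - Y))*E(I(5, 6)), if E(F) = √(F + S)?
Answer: 361*I*√19/2 ≈ 786.78*I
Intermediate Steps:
Y = 223/2 (Y = (½)*223 = 223/2 ≈ 111.50)
I(x, G) = 1 (I(x, G) = 4*(¼) = 1)
E(F) = √(-20 + F) (E(F) = √(F - 20) = √(-20 + F))
(455 + (-163 - Y))*E(I(5, 6)) = (455 + (-163 - 1*223/2))*√(-20 + 1) = (455 + (-163 - 223/2))*√(-19) = (455 - 549/2)*(I*√19) = 361*(I*√19)/2 = 361*I*√19/2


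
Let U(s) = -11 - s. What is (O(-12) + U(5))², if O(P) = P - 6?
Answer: 1156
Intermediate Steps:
O(P) = -6 + P
(O(-12) + U(5))² = ((-6 - 12) + (-11 - 1*5))² = (-18 + (-11 - 5))² = (-18 - 16)² = (-34)² = 1156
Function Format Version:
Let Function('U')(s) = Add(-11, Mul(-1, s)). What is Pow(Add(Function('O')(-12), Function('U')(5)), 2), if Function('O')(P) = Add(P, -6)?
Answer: 1156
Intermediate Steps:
Function('O')(P) = Add(-6, P)
Pow(Add(Function('O')(-12), Function('U')(5)), 2) = Pow(Add(Add(-6, -12), Add(-11, Mul(-1, 5))), 2) = Pow(Add(-18, Add(-11, -5)), 2) = Pow(Add(-18, -16), 2) = Pow(-34, 2) = 1156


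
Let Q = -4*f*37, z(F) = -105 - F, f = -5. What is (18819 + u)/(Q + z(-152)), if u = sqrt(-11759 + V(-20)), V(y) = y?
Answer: 18819/787 + I*sqrt(11779)/787 ≈ 23.912 + 0.1379*I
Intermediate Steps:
Q = 740 (Q = -4*(-5)*37 = 20*37 = 740)
u = I*sqrt(11779) (u = sqrt(-11759 - 20) = sqrt(-11779) = I*sqrt(11779) ≈ 108.53*I)
(18819 + u)/(Q + z(-152)) = (18819 + I*sqrt(11779))/(740 + (-105 - 1*(-152))) = (18819 + I*sqrt(11779))/(740 + (-105 + 152)) = (18819 + I*sqrt(11779))/(740 + 47) = (18819 + I*sqrt(11779))/787 = (18819 + I*sqrt(11779))*(1/787) = 18819/787 + I*sqrt(11779)/787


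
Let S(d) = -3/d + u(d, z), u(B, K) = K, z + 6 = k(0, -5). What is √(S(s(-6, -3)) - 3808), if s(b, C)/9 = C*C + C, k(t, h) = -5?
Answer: I*√137486/6 ≈ 61.799*I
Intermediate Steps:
z = -11 (z = -6 - 5 = -11)
s(b, C) = 9*C + 9*C² (s(b, C) = 9*(C*C + C) = 9*(C² + C) = 9*(C + C²) = 9*C + 9*C²)
S(d) = -11 - 3/d (S(d) = -3/d - 11 = -11 - 3/d)
√(S(s(-6, -3)) - 3808) = √((-11 - 3*(-1/(27*(1 - 3)))) - 3808) = √((-11 - 3/(9*(-3)*(-2))) - 3808) = √((-11 - 3/54) - 3808) = √((-11 - 3*1/54) - 3808) = √((-11 - 1/18) - 3808) = √(-199/18 - 3808) = √(-68743/18) = I*√137486/6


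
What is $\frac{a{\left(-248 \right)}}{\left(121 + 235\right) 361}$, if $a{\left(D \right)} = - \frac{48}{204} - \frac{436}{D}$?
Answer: $\frac{1605}{135455864} \approx 1.1849 \cdot 10^{-5}$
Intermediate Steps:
$a{\left(D \right)} = - \frac{4}{17} - \frac{436}{D}$ ($a{\left(D \right)} = \left(-48\right) \frac{1}{204} - \frac{436}{D} = - \frac{4}{17} - \frac{436}{D}$)
$\frac{a{\left(-248 \right)}}{\left(121 + 235\right) 361} = \frac{- \frac{4}{17} - \frac{436}{-248}}{\left(121 + 235\right) 361} = \frac{- \frac{4}{17} - - \frac{109}{62}}{356 \cdot 361} = \frac{- \frac{4}{17} + \frac{109}{62}}{128516} = \frac{1605}{1054} \cdot \frac{1}{128516} = \frac{1605}{135455864}$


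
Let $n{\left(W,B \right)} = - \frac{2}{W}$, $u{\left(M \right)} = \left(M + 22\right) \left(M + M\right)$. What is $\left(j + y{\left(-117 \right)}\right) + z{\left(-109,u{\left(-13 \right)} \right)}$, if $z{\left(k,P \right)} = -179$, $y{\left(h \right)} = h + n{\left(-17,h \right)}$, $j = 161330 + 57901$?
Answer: $\frac{3721897}{17} \approx 2.1894 \cdot 10^{5}$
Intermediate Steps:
$u{\left(M \right)} = 2 M \left(22 + M\right)$ ($u{\left(M \right)} = \left(22 + M\right) 2 M = 2 M \left(22 + M\right)$)
$j = 219231$
$y{\left(h \right)} = \frac{2}{17} + h$ ($y{\left(h \right)} = h - \frac{2}{-17} = h - - \frac{2}{17} = h + \frac{2}{17} = \frac{2}{17} + h$)
$\left(j + y{\left(-117 \right)}\right) + z{\left(-109,u{\left(-13 \right)} \right)} = \left(219231 + \left(\frac{2}{17} - 117\right)\right) - 179 = \left(219231 - \frac{1987}{17}\right) - 179 = \frac{3724940}{17} - 179 = \frac{3721897}{17}$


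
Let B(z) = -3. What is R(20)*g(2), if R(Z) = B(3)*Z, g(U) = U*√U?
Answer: -120*√2 ≈ -169.71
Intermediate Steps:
g(U) = U^(3/2)
R(Z) = -3*Z
R(20)*g(2) = (-3*20)*2^(3/2) = -120*√2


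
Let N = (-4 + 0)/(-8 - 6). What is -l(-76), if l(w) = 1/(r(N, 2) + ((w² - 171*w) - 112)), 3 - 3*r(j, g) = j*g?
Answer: -21/391877 ≈ -5.3588e-5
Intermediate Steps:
N = 2/7 (N = -4/(-14) = -4*(-1/14) = 2/7 ≈ 0.28571)
r(j, g) = 1 - g*j/3 (r(j, g) = 1 - j*g/3 = 1 - g*j/3)
l(w) = 1/(-2335/21 + w² - 171*w) (l(w) = 1/((1 - ⅓*2*2/7) + ((w² - 171*w) - 112)) = 1/((1 - 4/21) + (-112 + w² - 171*w)) = 1/(17/21 + (-112 + w² - 171*w)) = 1/(-2335/21 + w² - 171*w))
-l(-76) = -21/(-2335 - 3591*(-76) + 21*(-76)²) = -21/(-2335 + 272916 + 21*5776) = -21/(-2335 + 272916 + 121296) = -21/391877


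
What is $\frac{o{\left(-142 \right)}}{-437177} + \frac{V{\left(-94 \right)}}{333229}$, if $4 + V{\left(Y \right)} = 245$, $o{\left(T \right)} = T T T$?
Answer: $\frac{73402765893}{11206158041} \approx 6.5502$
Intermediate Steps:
$o{\left(T \right)} = T^{3}$ ($o{\left(T \right)} = T^{2} T = T^{3}$)
$V{\left(Y \right)} = 241$ ($V{\left(Y \right)} = -4 + 245 = 241$)
$\frac{o{\left(-142 \right)}}{-437177} + \frac{V{\left(-94 \right)}}{333229} = \frac{\left(-142\right)^{3}}{-437177} + \frac{241}{333229} = \left(-2863288\right) \left(- \frac{1}{437177}\right) + 241 \cdot \frac{1}{333229} = \frac{2863288}{437177} + \frac{241}{333229} = \frac{73402765893}{11206158041}$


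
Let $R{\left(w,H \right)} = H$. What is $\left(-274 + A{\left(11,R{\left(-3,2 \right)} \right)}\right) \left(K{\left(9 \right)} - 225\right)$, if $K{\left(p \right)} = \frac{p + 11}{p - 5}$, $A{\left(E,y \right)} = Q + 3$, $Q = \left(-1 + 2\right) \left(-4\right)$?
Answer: $60500$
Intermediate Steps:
$Q = -4$ ($Q = 1 \left(-4\right) = -4$)
$A{\left(E,y \right)} = -1$ ($A{\left(E,y \right)} = -4 + 3 = -1$)
$K{\left(p \right)} = \frac{11 + p}{-5 + p}$
$\left(-274 + A{\left(11,R{\left(-3,2 \right)} \right)}\right) \left(K{\left(9 \right)} - 225\right) = \left(-274 - 1\right) \left(\frac{11 + 9}{-5 + 9} - 225\right) = - 275 \left(\frac{1}{4} \cdot 20 - 225\right) = - 275 \left(5 - 225\right) = \left(-275\right) \left(-220\right) = 60500$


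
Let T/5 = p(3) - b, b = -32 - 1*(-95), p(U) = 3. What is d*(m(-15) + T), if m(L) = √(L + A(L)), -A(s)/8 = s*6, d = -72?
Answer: 21600 - 72*√705 ≈ 19688.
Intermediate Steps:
b = 63 (b = -32 + 95 = 63)
A(s) = -48*s (A(s) = -8*s*6 = -48*s)
T = -300 (T = 5*(3 - 1*63) = 5*(3 - 63) = 5*(-60) = -300)
m(L) = √47*√(-L) (m(L) = √(L - 48*L) = √(-47*L) = √47*√(-L))
d*(m(-15) + T) = -72*(√47*√(-1*(-15)) - 300) = -72*(√47*√15 - 300) = -72*(√705 - 300) = -72*(-300 + √705) = 21600 - 72*√705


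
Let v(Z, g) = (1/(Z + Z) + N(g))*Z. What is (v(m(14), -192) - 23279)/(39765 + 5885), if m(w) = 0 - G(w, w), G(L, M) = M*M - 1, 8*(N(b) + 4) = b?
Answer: -35637/91300 ≈ -0.39033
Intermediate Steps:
N(b) = -4 + b/8
G(L, M) = -1 + M**2 (G(L, M) = M**2 - 1 = -1 + M**2)
m(w) = 1 - w**2 (m(w) = 0 - (-1 + w**2) = 0 + (1 - w**2) = 1 - w**2)
v(Z, g) = Z*(-4 + 1/(2*Z) + g/8) (v(Z, g) = (1/(Z + Z) + (-4 + g/8))*Z = (1/(2*Z) + (-4 + g/8))*Z = (-4 + 1/(2*Z) + g/8)*Z = Z*(-4 + 1/(2*Z) + g/8))
(v(m(14), -192) - 23279)/(39765 + 5885) = ((1/2 + (1 - 1*14**2)*(-32 - 192)/8) - 23279)/(39765 + 5885) = ((1/2 + (1/8)*(1 - 1*196)*(-224)) - 23279)/45650 = ((1/2 + (1/8)*(1 - 196)*(-224)) - 23279)*(1/45650) = ((1/2 + (1/8)*(-195)*(-224)) - 23279)*(1/45650) = ((1/2 + 5460) - 23279)*(1/45650) = (10921/2 - 23279)*(1/45650) = -35637/2*1/45650 = -35637/91300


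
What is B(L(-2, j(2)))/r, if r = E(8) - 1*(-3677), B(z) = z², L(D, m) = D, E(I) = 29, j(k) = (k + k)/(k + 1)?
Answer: 2/1853 ≈ 0.0010793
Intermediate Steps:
j(k) = 2*k/(1 + k) (j(k) = (2*k)/(1 + k) = 2*k/(1 + k))
r = 3706 (r = 29 - 1*(-3677) = 29 + 3677 = 3706)
B(L(-2, j(2)))/r = (-2)²/3706 = 4*(1/3706) = 2/1853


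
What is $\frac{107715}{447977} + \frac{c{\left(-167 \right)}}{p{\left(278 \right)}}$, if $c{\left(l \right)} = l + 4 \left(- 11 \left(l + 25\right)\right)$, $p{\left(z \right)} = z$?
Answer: $\frac{2754092907}{124537606} \approx 22.115$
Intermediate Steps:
$c{\left(l \right)} = -1100 - 43 l$ ($c{\left(l \right)} = l + 4 \left(- 11 \left(25 + l\right)\right) = l + 4 \left(-275 - 11 l\right) = l - \left(1100 + 44 l\right) = -1100 - 43 l$)
$\frac{107715}{447977} + \frac{c{\left(-167 \right)}}{p{\left(278 \right)}} = \frac{107715}{447977} + \frac{-1100 - -7181}{278} = 107715 \cdot \frac{1}{447977} + \left(-1100 + 7181\right) \frac{1}{278} = \frac{107715}{447977} + 6081 \cdot \frac{1}{278} = \frac{107715}{447977} + \frac{6081}{278} = \frac{2754092907}{124537606}$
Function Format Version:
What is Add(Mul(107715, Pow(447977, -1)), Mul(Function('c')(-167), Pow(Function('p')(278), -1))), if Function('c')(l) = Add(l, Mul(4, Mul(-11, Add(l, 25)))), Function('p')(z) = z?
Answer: Rational(2754092907, 124537606) ≈ 22.115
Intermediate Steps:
Function('c')(l) = Add(-1100, Mul(-43, l)) (Function('c')(l) = Add(l, Mul(4, Mul(-11, Add(25, l)))) = Add(l, Mul(4, Add(-275, Mul(-11, l)))) = Add(l, Add(-1100, Mul(-44, l))) = Add(-1100, Mul(-43, l)))
Add(Mul(107715, Pow(447977, -1)), Mul(Function('c')(-167), Pow(Function('p')(278), -1))) = Add(Mul(107715, Pow(447977, -1)), Mul(Add(-1100, Mul(-43, -167)), Pow(278, -1))) = Add(Mul(107715, Rational(1, 447977)), Mul(Add(-1100, 7181), Rational(1, 278))) = Add(Rational(107715, 447977), Mul(6081, Rational(1, 278))) = Add(Rational(107715, 447977), Rational(6081, 278)) = Rational(2754092907, 124537606)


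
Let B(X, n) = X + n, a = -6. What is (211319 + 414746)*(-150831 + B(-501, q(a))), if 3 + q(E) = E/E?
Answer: -94744920710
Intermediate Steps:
q(E) = -2 (q(E) = -3 + E/E = -3 + 1 = -2)
(211319 + 414746)*(-150831 + B(-501, q(a))) = (211319 + 414746)*(-150831 + (-501 - 2)) = 626065*(-150831 - 503) = 626065*(-151334) = -94744920710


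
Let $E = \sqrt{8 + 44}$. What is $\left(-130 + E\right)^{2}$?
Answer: $16952 - 520 \sqrt{13} \approx 15077.0$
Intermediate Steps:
$E = 2 \sqrt{13}$ ($E = \sqrt{52} = 2 \sqrt{13} \approx 7.2111$)
$\left(-130 + E\right)^{2} = \left(-130 + 2 \sqrt{13}\right)^{2}$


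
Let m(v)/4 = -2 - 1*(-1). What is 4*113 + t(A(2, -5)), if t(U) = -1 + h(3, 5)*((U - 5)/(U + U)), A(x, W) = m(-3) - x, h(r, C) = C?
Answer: 5467/12 ≈ 455.58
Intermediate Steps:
m(v) = -4 (m(v) = 4*(-2 - 1*(-1)) = 4*(-2 + 1) = 4*(-1) = -4)
A(x, W) = -4 - x
t(U) = -1 + 5*(-5 + U)/(2*U) (t(U) = -1 + 5*((U - 5)/(U + U)) = -1 + 5*((-5 + U)/((2*U))) = -1 + 5*((-5 + U)*(1/(2*U))) = -1 + 5*((-5 + U)/(2*U)) = -1 + 5*(-5 + U)/(2*U))
4*113 + t(A(2, -5)) = 4*113 + (-25 + 3*(-4 - 1*2))/(2*(-4 - 1*2)) = 452 + (-25 + 3*(-4 - 2))/(2*(-4 - 2)) = 452 + (1/2)*(-25 + 3*(-6))/(-6) = 452 + (1/2)*(-1/6)*(-25 - 18) = 452 + (1/2)*(-1/6)*(-43) = 452 + 43/12 = 5467/12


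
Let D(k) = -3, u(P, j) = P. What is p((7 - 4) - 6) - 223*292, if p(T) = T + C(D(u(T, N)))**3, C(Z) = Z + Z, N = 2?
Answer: -65335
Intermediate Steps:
C(Z) = 2*Z
p(T) = -216 + T (p(T) = T + (2*(-3))**3 = T + (-6)**3 = T - 216 = -216 + T)
p((7 - 4) - 6) - 223*292 = (-216 + ((7 - 4) - 6)) - 223*292 = (-216 + (3 - 6)) - 65116 = (-216 - 3) - 65116 = -219 - 65116 = -65335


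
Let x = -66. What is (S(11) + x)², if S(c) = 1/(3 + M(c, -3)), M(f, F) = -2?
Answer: 4225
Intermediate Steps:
S(c) = 1 (S(c) = 1/(3 - 2) = 1/1 = 1)
(S(11) + x)² = (1 - 66)² = (-65)² = 4225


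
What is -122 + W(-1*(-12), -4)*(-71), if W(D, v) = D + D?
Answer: -1826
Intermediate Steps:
W(D, v) = 2*D
-122 + W(-1*(-12), -4)*(-71) = -122 + (2*(-1*(-12)))*(-71) = -122 + (2*12)*(-71) = -122 + 24*(-71) = -122 - 1704 = -1826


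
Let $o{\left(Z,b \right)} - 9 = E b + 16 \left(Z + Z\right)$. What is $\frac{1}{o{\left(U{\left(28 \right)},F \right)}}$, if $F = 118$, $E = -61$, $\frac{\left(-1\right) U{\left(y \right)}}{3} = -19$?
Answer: $- \frac{1}{5365} \approx -0.00018639$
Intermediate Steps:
$U{\left(y \right)} = 57$ ($U{\left(y \right)} = \left(-3\right) \left(-19\right) = 57$)
$o{\left(Z,b \right)} = 9 - 61 b + 32 Z$ ($o{\left(Z,b \right)} = 9 - \left(- 16 \left(Z + Z\right) + 61 b\right) = 9 + \left(- 61 b + 16 \cdot 2 Z\right) = 9 + \left(- 61 b + 32 Z\right) = 9 - 61 b + 32 Z$)
$\frac{1}{o{\left(U{\left(28 \right)},F \right)}} = \frac{1}{9 - 7198 + 32 \cdot 57} = \frac{1}{9 - 7198 + 1824} = \frac{1}{-5365} = - \frac{1}{5365}$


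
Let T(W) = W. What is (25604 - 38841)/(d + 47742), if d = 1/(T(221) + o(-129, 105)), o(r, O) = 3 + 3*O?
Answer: -7134743/25732939 ≈ -0.27726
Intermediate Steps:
d = 1/539 (d = 1/(221 + (3 + 3*105)) = 1/(221 + (3 + 315)) = 1/(221 + 318) = 1/539 ≈ 0.0018553)
(25604 - 38841)/(d + 47742) = (25604 - 38841)/(1/539 + 47742) = -13237/25732939/539 = -13237*539/25732939 = -7134743/25732939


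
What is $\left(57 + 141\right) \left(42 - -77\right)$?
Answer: $23562$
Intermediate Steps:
$\left(57 + 141\right) \left(42 - -77\right) = 198 \left(42 + 77\right) = 198 \cdot 119 = 23562$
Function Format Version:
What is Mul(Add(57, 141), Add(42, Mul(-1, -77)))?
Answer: 23562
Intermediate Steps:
Mul(Add(57, 141), Add(42, Mul(-1, -77))) = Mul(198, Add(42, 77)) = Mul(198, 119) = 23562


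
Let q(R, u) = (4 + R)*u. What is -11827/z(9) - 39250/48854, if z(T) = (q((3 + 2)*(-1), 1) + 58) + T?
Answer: -290193379/1612182 ≈ -180.00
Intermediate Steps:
q(R, u) = u*(4 + R)
z(T) = 57 + T (z(T) = (1*(4 + (3 + 2)*(-1)) + 58) + T = (1*(4 + 5*(-1)) + 58) + T = (1*(4 - 5) + 58) + T = (1*(-1) + 58) + T = (-1 + 58) + T = 57 + T)
-11827/z(9) - 39250/48854 = -11827/(57 + 9) - 39250/48854 = -11827/66 - 39250*1/48854 = -11827*1/66 - 19625/24427 = -11827/66 - 19625/24427 = -290193379/1612182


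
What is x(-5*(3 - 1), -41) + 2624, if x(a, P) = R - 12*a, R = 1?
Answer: 2745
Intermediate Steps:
x(a, P) = 1 - 12*a
x(-5*(3 - 1), -41) + 2624 = (1 - (-60)*(3 - 1)) + 2624 = (1 - (-60)*2) + 2624 = (1 - 12*(-10)) + 2624 = (1 + 120) + 2624 = 121 + 2624 = 2745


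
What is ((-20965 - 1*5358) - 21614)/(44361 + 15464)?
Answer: -47937/59825 ≈ -0.80129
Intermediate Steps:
((-20965 - 1*5358) - 21614)/(44361 + 15464) = ((-20965 - 5358) - 21614)/59825 = (-26323 - 21614)*(1/59825) = -47937*1/59825 = -47937/59825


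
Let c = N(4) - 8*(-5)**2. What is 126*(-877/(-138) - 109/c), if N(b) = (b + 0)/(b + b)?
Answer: 380007/437 ≈ 869.58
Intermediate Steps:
N(b) = 1/2 (N(b) = b/((2*b)) = b*(1/(2*b)) = 1/2)
c = -399/2 (c = 1/2 - 8*(-5)**2 = 1/2 - 8*25 = 1/2 - 200 = -399/2 ≈ -199.50)
126*(-877/(-138) - 109/c) = 126*(-877/(-138) - 109/(-399/2)) = 126*(-877*(-1/138) - 109*(-2/399)) = 126*(877/138 + 218/399) = 126*(42223/6118) = 380007/437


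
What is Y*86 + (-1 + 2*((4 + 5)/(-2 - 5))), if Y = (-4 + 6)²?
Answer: 2383/7 ≈ 340.43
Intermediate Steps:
Y = 4 (Y = 2² = 4)
Y*86 + (-1 + 2*((4 + 5)/(-2 - 5))) = 4*86 + (-1 + 2*((4 + 5)/(-2 - 5))) = 344 + (-1 + 2*(9/(-7))) = 344 + (-1 + 2*(9*(-⅐))) = 344 + (-1 + 2*(-9/7)) = 344 + (-1 - 18/7) = 344 - 25/7 = 2383/7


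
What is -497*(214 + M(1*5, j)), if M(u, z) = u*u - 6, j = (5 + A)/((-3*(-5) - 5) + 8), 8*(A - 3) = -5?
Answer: -115801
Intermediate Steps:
A = 19/8 (A = 3 + (⅛)*(-5) = 3 - 5/8 = 19/8 ≈ 2.3750)
j = 59/144 (j = (5 + 19/8)/((-3*(-5) - 5) + 8) = 59/(8*((15 - 5) + 8)) = 59/(8*(10 + 8)) = (59/8)/18 = (59/8)*(1/18) = 59/144 ≈ 0.40972)
M(u, z) = -6 + u² (M(u, z) = u² - 6 = -6 + u²)
-497*(214 + M(1*5, j)) = -497*(214 + (-6 + (1*5)²)) = -497*(214 + (-6 + 5²)) = -497*(214 + (-6 + 25)) = -497*(214 + 19) = -497*233 = -115801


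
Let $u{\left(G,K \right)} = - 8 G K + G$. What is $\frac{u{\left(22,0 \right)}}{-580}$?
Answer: $- \frac{11}{290} \approx -0.037931$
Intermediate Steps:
$u{\left(G,K \right)} = G - 8 G K$ ($u{\left(G,K \right)} = - 8 G K + G = G - 8 G K$)
$\frac{u{\left(22,0 \right)}}{-580} = \frac{22 \left(1 - 0\right)}{-580} = 22 \left(1 + 0\right) \left(- \frac{1}{580}\right) = 22 \cdot 1 \left(- \frac{1}{580}\right) = 22 \left(- \frac{1}{580}\right) = - \frac{11}{290}$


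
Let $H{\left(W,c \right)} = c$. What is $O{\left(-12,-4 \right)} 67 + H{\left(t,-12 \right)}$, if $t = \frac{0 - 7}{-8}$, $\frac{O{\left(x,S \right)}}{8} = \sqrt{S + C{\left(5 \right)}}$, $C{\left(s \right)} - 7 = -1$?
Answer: $-12 + 536 \sqrt{2} \approx 746.02$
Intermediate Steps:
$C{\left(s \right)} = 6$ ($C{\left(s \right)} = 7 - 1 = 6$)
$O{\left(x,S \right)} = 8 \sqrt{6 + S}$ ($O{\left(x,S \right)} = 8 \sqrt{S + 6} = 8 \sqrt{6 + S}$)
$t = \frac{7}{8}$ ($t = \left(0 - 7\right) \left(- \frac{1}{8}\right) = \left(-7\right) \left(- \frac{1}{8}\right) = \frac{7}{8} \approx 0.875$)
$O{\left(-12,-4 \right)} 67 + H{\left(t,-12 \right)} = 8 \sqrt{6 - 4} \cdot 67 - 12 = 8 \sqrt{2} \cdot 67 - 12 = 536 \sqrt{2} - 12 = -12 + 536 \sqrt{2}$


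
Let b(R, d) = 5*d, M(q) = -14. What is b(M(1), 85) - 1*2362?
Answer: -1937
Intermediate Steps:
b(M(1), 85) - 1*2362 = 5*85 - 1*2362 = 425 - 2362 = -1937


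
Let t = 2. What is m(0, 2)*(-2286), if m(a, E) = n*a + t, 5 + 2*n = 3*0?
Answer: -4572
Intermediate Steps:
n = -5/2 (n = -5/2 + (3*0)/2 = -5/2 + (1/2)*0 = -5/2 + 0 = -5/2 ≈ -2.5000)
m(a, E) = 2 - 5*a/2 (m(a, E) = -5*a/2 + 2 = 2 - 5*a/2)
m(0, 2)*(-2286) = (2 - 5/2*0)*(-2286) = (2 + 0)*(-2286) = 2*(-2286) = -4572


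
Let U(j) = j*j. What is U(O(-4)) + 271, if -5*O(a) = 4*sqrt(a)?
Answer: 6711/25 ≈ 268.44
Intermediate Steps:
O(a) = -4*sqrt(a)/5
U(j) = j**2
U(O(-4)) + 271 = (-8*I/5)**2 + 271 = -64/25 + 271 = 6711/25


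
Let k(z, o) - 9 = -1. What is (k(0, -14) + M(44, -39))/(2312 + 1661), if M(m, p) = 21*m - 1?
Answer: 931/3973 ≈ 0.23433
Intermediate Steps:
k(z, o) = 8 (k(z, o) = 9 - 1 = 8)
M(m, p) = -1 + 21*m
(k(0, -14) + M(44, -39))/(2312 + 1661) = (8 + (-1 + 21*44))/(2312 + 1661) = (8 + (-1 + 924))/3973 = (8 + 923)*(1/3973) = 931*(1/3973) = 931/3973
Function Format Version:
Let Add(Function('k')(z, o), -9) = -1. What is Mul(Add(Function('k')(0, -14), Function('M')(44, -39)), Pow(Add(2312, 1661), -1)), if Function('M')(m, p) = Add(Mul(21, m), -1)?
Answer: Rational(931, 3973) ≈ 0.23433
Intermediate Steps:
Function('k')(z, o) = 8 (Function('k')(z, o) = Add(9, -1) = 8)
Function('M')(m, p) = Add(-1, Mul(21, m))
Mul(Add(Function('k')(0, -14), Function('M')(44, -39)), Pow(Add(2312, 1661), -1)) = Mul(Add(8, Add(-1, Mul(21, 44))), Pow(Add(2312, 1661), -1)) = Mul(Add(8, Add(-1, 924)), Pow(3973, -1)) = Mul(Add(8, 923), Rational(1, 3973)) = Mul(931, Rational(1, 3973)) = Rational(931, 3973)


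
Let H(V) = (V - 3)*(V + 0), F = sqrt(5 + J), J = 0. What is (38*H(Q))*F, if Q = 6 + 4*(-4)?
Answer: 4940*sqrt(5) ≈ 11046.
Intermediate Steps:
Q = -10 (Q = 6 - 16 = -10)
F = sqrt(5) (F = sqrt(5 + 0) = sqrt(5) ≈ 2.2361)
H(V) = V*(-3 + V) (H(V) = (-3 + V)*V = V*(-3 + V))
(38*H(Q))*F = (38*(-10*(-3 - 10)))*sqrt(5) = (38*(-10*(-13)))*sqrt(5) = (38*130)*sqrt(5) = 4940*sqrt(5)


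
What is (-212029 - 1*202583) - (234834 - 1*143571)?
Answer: -505875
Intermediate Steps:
(-212029 - 1*202583) - (234834 - 1*143571) = (-212029 - 202583) - (234834 - 143571) = -414612 - 1*91263 = -414612 - 91263 = -505875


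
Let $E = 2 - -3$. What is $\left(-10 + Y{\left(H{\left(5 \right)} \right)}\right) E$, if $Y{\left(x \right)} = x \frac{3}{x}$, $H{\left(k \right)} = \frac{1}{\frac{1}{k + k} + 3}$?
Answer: $-35$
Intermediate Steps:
$E = 5$ ($E = 2 + 3 = 5$)
$H{\left(k \right)} = \frac{1}{3 + \frac{1}{2 k}}$ ($H{\left(k \right)} = \frac{1}{\frac{1}{2 k} + 3} = \frac{1}{3 + \frac{1}{2 k}}$)
$Y{\left(x \right)} = 3$
$\left(-10 + Y{\left(H{\left(5 \right)} \right)}\right) E = \left(-10 + 3\right) 5 = \left(-7\right) 5 = -35$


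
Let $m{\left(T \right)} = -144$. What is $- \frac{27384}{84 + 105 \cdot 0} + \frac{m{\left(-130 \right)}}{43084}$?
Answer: $- \frac{3511382}{10771} \approx -326.0$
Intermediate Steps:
$- \frac{27384}{84 + 105 \cdot 0} + \frac{m{\left(-130 \right)}}{43084} = - \frac{27384}{84 + 105 \cdot 0} - \frac{144}{43084} = - \frac{27384}{84 + 0} - \frac{36}{10771} = - \frac{27384}{84} - \frac{36}{10771} = \left(-27384\right) \frac{1}{84} - \frac{36}{10771} = -326 - \frac{36}{10771} = - \frac{3511382}{10771}$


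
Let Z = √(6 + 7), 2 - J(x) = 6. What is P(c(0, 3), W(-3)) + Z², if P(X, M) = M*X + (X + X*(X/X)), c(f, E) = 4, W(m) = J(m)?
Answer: 5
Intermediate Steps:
J(x) = -4 (J(x) = 2 - 1*6 = 2 - 6 = -4)
W(m) = -4
Z = √13 ≈ 3.6056
P(X, M) = 2*X + M*X (P(X, M) = M*X + (X + X*1) = M*X + (X + X) = M*X + 2*X = 2*X + M*X)
P(c(0, 3), W(-3)) + Z² = 4*(2 - 4) + (√13)² = 4*(-2) + 13 = -8 + 13 = 5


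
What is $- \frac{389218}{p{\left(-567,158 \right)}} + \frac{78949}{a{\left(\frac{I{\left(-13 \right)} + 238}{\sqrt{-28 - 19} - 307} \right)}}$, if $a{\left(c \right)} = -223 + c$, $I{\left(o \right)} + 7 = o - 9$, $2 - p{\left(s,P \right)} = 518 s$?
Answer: $- \frac{245460280769479533}{692843391661202} + \frac{16500341 i \sqrt{47}}{4717906163} \approx -354.28 + 0.023977 i$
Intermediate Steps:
$p{\left(s,P \right)} = 2 - 518 s$
$I{\left(o \right)} = -16 + o$ ($I{\left(o \right)} = -7 + \left(o - 9\right) = -7 + \left(-9 + o\right) = -16 + o$)
$- \frac{389218}{p{\left(-567,158 \right)}} + \frac{78949}{a{\left(\frac{I{\left(-13 \right)} + 238}{\sqrt{-28 - 19} - 307} \right)}} = - \frac{389218}{2 - -293706} + \frac{78949}{-223 + \frac{\left(-16 - 13\right) + 238}{\sqrt{-28 - 19} - 307}} = - \frac{389218}{2 + 293706} + \frac{78949}{-223 + \frac{-29 + 238}{\sqrt{-47} - 307}} = - \frac{389218}{293708} + \frac{78949}{-223 + \frac{209}{i \sqrt{47} - 307}} = \left(-389218\right) \frac{1}{293708} + \frac{78949}{-223 + \frac{209}{-307 + i \sqrt{47}}} = - \frac{194609}{146854} + \frac{78949}{-223 + \frac{209}{-307 + i \sqrt{47}}}$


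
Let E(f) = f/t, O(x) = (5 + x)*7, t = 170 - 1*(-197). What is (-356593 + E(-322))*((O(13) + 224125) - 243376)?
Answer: 2502887851125/367 ≈ 6.8199e+9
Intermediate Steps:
t = 367 (t = 170 + 197 = 367)
O(x) = 35 + 7*x
E(f) = f/367
(-356593 + E(-322))*((O(13) + 224125) - 243376) = (-356593 + (1/367)*(-322))*(((35 + 7*13) + 224125) - 243376) = (-356593 - 322/367)*(((35 + 91) + 224125) - 243376) = -130869953*((126 + 224125) - 243376)/367 = -130869953*(224251 - 243376)/367 = -130869953/367*(-19125) = 2502887851125/367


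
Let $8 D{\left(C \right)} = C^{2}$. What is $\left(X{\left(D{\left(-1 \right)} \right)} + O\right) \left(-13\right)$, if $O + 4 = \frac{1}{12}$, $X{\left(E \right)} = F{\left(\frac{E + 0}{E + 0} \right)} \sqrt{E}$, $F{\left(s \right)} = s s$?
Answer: $\frac{611}{12} - \frac{13 \sqrt{2}}{4} \approx 46.32$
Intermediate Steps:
$F{\left(s \right)} = s^{2}$
$D{\left(C \right)} = \frac{C^{2}}{8}$
$X{\left(E \right)} = \sqrt{E}$ ($X{\left(E \right)} = \left(\frac{E + 0}{E + 0}\right)^{2} \sqrt{E} = \left(\frac{E}{E}\right)^{2} \sqrt{E} = 1^{2} \sqrt{E} = 1 \sqrt{E} = \sqrt{E}$)
$O = - \frac{47}{12}$ ($O = -4 + \frac{1}{12} = - \frac{47}{12} \approx -3.9167$)
$\left(X{\left(D{\left(-1 \right)} \right)} + O\right) \left(-13\right) = \left(\sqrt{\frac{\left(-1\right)^{2}}{8}} - \frac{47}{12}\right) \left(-13\right) = \left(\sqrt{\frac{1}{8} \cdot 1} - \frac{47}{12}\right) \left(-13\right) = \left(\sqrt{\frac{1}{8}} - \frac{47}{12}\right) \left(-13\right) = \left(\frac{\sqrt{2}}{4} - \frac{47}{12}\right) \left(-13\right) = \left(- \frac{47}{12} + \frac{\sqrt{2}}{4}\right) \left(-13\right) = \frac{611}{12} - \frac{13 \sqrt{2}}{4}$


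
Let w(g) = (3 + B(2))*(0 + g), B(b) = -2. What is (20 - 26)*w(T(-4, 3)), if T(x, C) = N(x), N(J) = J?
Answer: 24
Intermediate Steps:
T(x, C) = x
w(g) = g (w(g) = (3 - 2)*(0 + g) = 1*g = g)
(20 - 26)*w(T(-4, 3)) = (20 - 26)*(-4) = -6*(-4) = 24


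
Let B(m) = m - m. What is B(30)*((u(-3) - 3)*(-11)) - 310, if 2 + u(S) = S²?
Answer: -310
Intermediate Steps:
u(S) = -2 + S²
B(m) = 0
B(30)*((u(-3) - 3)*(-11)) - 310 = 0*(((-2 + (-3)²) - 3)*(-11)) - 310 = 0*(((-2 + 9) - 3)*(-11)) - 310 = 0*((7 - 3)*(-11)) - 310 = 0*(4*(-11)) - 310 = 0*(-44) - 310 = 0 - 310 = -310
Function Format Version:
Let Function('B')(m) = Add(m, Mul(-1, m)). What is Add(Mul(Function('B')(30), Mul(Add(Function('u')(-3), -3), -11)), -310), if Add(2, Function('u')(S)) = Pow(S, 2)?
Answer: -310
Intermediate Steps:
Function('u')(S) = Add(-2, Pow(S, 2))
Function('B')(m) = 0
Add(Mul(Function('B')(30), Mul(Add(Function('u')(-3), -3), -11)), -310) = Add(Mul(0, Mul(Add(Add(-2, Pow(-3, 2)), -3), -11)), -310) = Add(Mul(0, Mul(Add(Add(-2, 9), -3), -11)), -310) = Add(Mul(0, Mul(Add(7, -3), -11)), -310) = Add(Mul(0, Mul(4, -11)), -310) = Add(Mul(0, -44), -310) = Add(0, -310) = -310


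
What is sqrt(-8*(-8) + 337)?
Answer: sqrt(401) ≈ 20.025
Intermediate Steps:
sqrt(-8*(-8) + 337) = sqrt(64 + 337) = sqrt(401)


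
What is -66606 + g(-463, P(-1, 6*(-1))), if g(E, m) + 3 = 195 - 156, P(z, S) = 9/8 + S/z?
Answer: -66570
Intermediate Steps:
P(z, S) = 9/8 + S/z (P(z, S) = 9*(⅛) + S/z = 9/8 + S/z)
g(E, m) = 36 (g(E, m) = -3 + (195 - 156) = -3 + 39 = 36)
-66606 + g(-463, P(-1, 6*(-1))) = -66606 + 36 = -66570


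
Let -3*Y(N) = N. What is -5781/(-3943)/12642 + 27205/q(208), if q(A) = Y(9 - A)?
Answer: 1356099063703/3306544598 ≈ 410.13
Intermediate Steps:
Y(N) = -N/3
q(A) = -3 + A/3 (q(A) = -(9 - A)/3 = -3 + A/3)
-5781/(-3943)/12642 + 27205/q(208) = -5781/(-3943)/12642 + 27205/(-3 + (⅓)*208) = -5781*(-1/3943)*(1/12642) + 27205/(-3 + 208/3) = (5781/3943)*(1/12642) + 27205/(199/3) = 1927/16615802 + 27205*(3/199) = 1927/16615802 + 81615/199 = 1356099063703/3306544598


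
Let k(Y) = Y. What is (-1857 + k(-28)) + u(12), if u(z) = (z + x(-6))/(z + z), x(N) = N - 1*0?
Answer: -7539/4 ≈ -1884.8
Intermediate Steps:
x(N) = N (x(N) = N + 0 = N)
u(z) = (-6 + z)/(2*z) (u(z) = (z - 6)/(z + z) = (-6 + z)/((2*z)) = (-6 + z)*(1/(2*z)) = (-6 + z)/(2*z))
(-1857 + k(-28)) + u(12) = (-1857 - 28) + (½)*(-6 + 12)/12 = -1885 + (½)*(1/12)*6 = -1885 + ¼ = -7539/4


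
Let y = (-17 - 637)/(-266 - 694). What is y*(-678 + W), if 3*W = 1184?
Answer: -9265/48 ≈ -193.02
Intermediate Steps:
W = 1184/3 (W = (1/3)*1184 = 1184/3 ≈ 394.67)
y = 109/160 (y = -654/(-960) = -654*(-1/960) = 109/160 ≈ 0.68125)
y*(-678 + W) = 109*(-678 + 1184/3)/160 = (109/160)*(-850/3) = -9265/48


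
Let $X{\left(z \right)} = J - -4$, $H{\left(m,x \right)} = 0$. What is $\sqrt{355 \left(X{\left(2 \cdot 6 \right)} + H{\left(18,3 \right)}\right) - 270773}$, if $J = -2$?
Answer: $3 i \sqrt{30007} \approx 519.68 i$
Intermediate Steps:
$X{\left(z \right)} = 2$ ($X{\left(z \right)} = -2 - -4 = -2 + 4 = 2$)
$\sqrt{355 \left(X{\left(2 \cdot 6 \right)} + H{\left(18,3 \right)}\right) - 270773} = \sqrt{355 \left(2 + 0\right) - 270773} = \sqrt{355 \cdot 2 - 270773} = \sqrt{710 - 270773} = \sqrt{-270063} = 3 i \sqrt{30007}$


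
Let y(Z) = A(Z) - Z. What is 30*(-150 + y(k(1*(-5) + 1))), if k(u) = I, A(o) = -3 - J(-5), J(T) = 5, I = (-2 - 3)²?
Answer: -5490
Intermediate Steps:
I = 25 (I = (-5)² = 25)
A(o) = -8 (A(o) = -3 - 1*5 = -3 - 5 = -8)
k(u) = 25
y(Z) = -8 - Z
30*(-150 + y(k(1*(-5) + 1))) = 30*(-150 + (-8 - 1*25)) = 30*(-150 + (-8 - 25)) = 30*(-150 - 33) = 30*(-183) = -5490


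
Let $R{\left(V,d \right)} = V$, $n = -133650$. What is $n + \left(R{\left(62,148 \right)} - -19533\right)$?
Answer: $-114055$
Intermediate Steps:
$n + \left(R{\left(62,148 \right)} - -19533\right) = -133650 + \left(62 - -19533\right) = -133650 + \left(62 + 19533\right) = -133650 + 19595 = -114055$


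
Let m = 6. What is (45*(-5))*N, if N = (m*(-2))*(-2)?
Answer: -5400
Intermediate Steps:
N = 24 (N = (6*(-2))*(-2) = -12*(-2) = 24)
(45*(-5))*N = (45*(-5))*24 = -225*24 = -5400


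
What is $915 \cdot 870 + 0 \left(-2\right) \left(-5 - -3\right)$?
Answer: $796050$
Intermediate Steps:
$915 \cdot 870 + 0 \left(-2\right) \left(-5 - -3\right) = 796050 + 0 \left(-5 + 3\right) = 796050 + 0 \left(-2\right) = 796050 + 0 = 796050$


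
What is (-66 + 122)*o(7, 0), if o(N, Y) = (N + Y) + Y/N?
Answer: 392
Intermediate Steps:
o(N, Y) = N + Y + Y/N
(-66 + 122)*o(7, 0) = (-66 + 122)*(7 + 0 + 0/7) = 56*(7 + 0 + 0*(⅐)) = 56*(7 + 0 + 0) = 56*7 = 392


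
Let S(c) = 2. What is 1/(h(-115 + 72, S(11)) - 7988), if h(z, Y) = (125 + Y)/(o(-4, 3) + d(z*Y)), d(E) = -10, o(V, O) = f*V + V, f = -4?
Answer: -2/15849 ≈ -0.00012619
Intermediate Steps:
o(V, O) = -3*V (o(V, O) = -4*V + V = -3*V)
h(z, Y) = 125/2 + Y/2 (h(z, Y) = (125 + Y)/(-3*(-4) - 10) = (125 + Y)/(12 - 10) = (125 + Y)/2 = (125 + Y)*(1/2) = 125/2 + Y/2)
1/(h(-115 + 72, S(11)) - 7988) = 1/((125/2 + (1/2)*2) - 7988) = 1/((125/2 + 1) - 7988) = 1/(127/2 - 7988) = 1/(-15849/2) = -2/15849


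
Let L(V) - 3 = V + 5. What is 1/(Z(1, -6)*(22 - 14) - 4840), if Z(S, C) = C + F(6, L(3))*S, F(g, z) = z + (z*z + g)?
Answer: -1/3784 ≈ -0.00026427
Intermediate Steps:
L(V) = 8 + V (L(V) = 3 + (V + 5) = 3 + (5 + V) = 8 + V)
F(g, z) = g + z + z**2 (F(g, z) = z + (z**2 + g) = z + (g + z**2) = g + z + z**2)
Z(S, C) = C + 138*S (Z(S, C) = C + (6 + (8 + 3) + (8 + 3)**2)*S = C + (6 + 11 + 11**2)*S = C + (6 + 11 + 121)*S = C + 138*S)
1/(Z(1, -6)*(22 - 14) - 4840) = 1/((-6 + 138*1)*(22 - 14) - 4840) = 1/((-6 + 138)*8 - 4840) = 1/(132*8 - 4840) = 1/(1056 - 4840) = 1/(-3784) = -1/3784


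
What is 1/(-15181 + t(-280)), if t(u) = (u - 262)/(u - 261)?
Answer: -541/8212379 ≈ -6.5876e-5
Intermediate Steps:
t(u) = (-262 + u)/(-261 + u)
1/(-15181 + t(-280)) = 1/(-15181 + (-262 - 280)/(-261 - 280)) = 1/(-15181 - 542/(-541)) = 1/(-15181 - 1/541*(-542)) = 1/(-15181 + 542/541) = 1/(-8212379/541) = -541/8212379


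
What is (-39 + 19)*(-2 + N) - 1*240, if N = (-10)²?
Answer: -2200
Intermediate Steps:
N = 100
(-39 + 19)*(-2 + N) - 1*240 = (-39 + 19)*(-2 + 100) - 1*240 = -20*98 - 240 = -1960 - 240 = -2200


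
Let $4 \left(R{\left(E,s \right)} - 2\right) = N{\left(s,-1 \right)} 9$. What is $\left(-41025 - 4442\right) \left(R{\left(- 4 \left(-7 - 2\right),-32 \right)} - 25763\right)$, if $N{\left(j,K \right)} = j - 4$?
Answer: $1174958214$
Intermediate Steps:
$N{\left(j,K \right)} = -4 + j$
$R{\left(E,s \right)} = -7 + \frac{9 s}{4}$ ($R{\left(E,s \right)} = 2 + \frac{\left(-4 + s\right) 9}{4} = 2 + \frac{-36 + 9 s}{4} = 2 + \left(-9 + \frac{9 s}{4}\right) = -7 + \frac{9 s}{4}$)
$\left(-41025 - 4442\right) \left(R{\left(- 4 \left(-7 - 2\right),-32 \right)} - 25763\right) = \left(-41025 - 4442\right) \left(\left(-7 + \frac{9}{4} \left(-32\right)\right) - 25763\right) = - 45467 \left(\left(-7 - 72\right) - 25763\right) = - 45467 \left(-79 - 25763\right) = \left(-45467\right) \left(-25842\right) = 1174958214$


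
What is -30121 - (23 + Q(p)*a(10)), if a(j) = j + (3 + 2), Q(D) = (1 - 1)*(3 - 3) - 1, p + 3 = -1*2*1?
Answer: -30129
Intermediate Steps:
p = -5 (p = -3 - 1*2*1 = -3 - 2*1 = -3 - 2 = -5)
Q(D) = -1 (Q(D) = 0*0 - 1 = 0 - 1 = -1)
a(j) = 5 + j (a(j) = j + 5 = 5 + j)
-30121 - (23 + Q(p)*a(10)) = -30121 - (23 - (5 + 10)) = -30121 - (23 - 1*15) = -30121 - (23 - 15) = -30121 - 1*8 = -30121 - 8 = -30129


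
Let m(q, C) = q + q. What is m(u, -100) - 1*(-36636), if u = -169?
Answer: 36298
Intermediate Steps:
m(q, C) = 2*q
m(u, -100) - 1*(-36636) = 2*(-169) - 1*(-36636) = -338 + 36636 = 36298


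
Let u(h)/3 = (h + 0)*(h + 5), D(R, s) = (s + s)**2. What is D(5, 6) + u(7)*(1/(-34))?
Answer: 2322/17 ≈ 136.59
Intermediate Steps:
D(R, s) = 4*s**2 (D(R, s) = (2*s)**2 = 4*s**2)
u(h) = 3*h*(5 + h) (u(h) = 3*((h + 0)*(h + 5)) = 3*(h*(5 + h)) = 3*h*(5 + h))
D(5, 6) + u(7)*(1/(-34)) = 4*6**2 + (3*7*(5 + 7))*(1/(-34)) = 4*36 + (3*7*12)*(1*(-1/34)) = 144 + 252*(-1/34) = 144 - 126/17 = 2322/17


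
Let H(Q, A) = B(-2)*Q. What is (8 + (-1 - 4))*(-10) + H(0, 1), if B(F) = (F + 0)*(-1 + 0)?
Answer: -30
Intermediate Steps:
B(F) = -F (B(F) = F*(-1) = -F)
H(Q, A) = 2*Q (H(Q, A) = (-1*(-2))*Q = 2*Q)
(8 + (-1 - 4))*(-10) + H(0, 1) = (8 + (-1 - 4))*(-10) + 2*0 = (8 - 5)*(-10) + 0 = 3*(-10) + 0 = -30 + 0 = -30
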